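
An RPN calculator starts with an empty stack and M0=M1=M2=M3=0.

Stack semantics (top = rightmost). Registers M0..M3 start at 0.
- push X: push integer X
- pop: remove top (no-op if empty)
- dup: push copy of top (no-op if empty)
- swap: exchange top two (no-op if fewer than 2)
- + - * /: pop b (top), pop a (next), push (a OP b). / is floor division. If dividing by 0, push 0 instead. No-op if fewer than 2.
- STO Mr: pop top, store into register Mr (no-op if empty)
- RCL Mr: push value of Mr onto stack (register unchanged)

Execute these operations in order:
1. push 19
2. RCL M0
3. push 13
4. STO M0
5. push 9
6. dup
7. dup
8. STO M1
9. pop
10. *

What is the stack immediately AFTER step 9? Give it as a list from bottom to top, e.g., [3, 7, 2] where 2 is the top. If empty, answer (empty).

After op 1 (push 19): stack=[19] mem=[0,0,0,0]
After op 2 (RCL M0): stack=[19,0] mem=[0,0,0,0]
After op 3 (push 13): stack=[19,0,13] mem=[0,0,0,0]
After op 4 (STO M0): stack=[19,0] mem=[13,0,0,0]
After op 5 (push 9): stack=[19,0,9] mem=[13,0,0,0]
After op 6 (dup): stack=[19,0,9,9] mem=[13,0,0,0]
After op 7 (dup): stack=[19,0,9,9,9] mem=[13,0,0,0]
After op 8 (STO M1): stack=[19,0,9,9] mem=[13,9,0,0]
After op 9 (pop): stack=[19,0,9] mem=[13,9,0,0]

[19, 0, 9]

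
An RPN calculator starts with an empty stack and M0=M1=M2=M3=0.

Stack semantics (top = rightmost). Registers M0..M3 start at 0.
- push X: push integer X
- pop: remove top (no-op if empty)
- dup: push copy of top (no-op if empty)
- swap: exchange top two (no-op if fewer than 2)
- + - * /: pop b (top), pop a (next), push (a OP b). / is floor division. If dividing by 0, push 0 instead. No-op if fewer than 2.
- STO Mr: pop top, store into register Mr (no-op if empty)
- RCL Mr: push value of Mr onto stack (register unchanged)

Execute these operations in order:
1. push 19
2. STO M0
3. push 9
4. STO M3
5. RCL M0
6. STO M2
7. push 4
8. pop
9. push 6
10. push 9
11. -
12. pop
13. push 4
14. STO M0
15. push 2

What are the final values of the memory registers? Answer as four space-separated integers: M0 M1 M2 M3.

After op 1 (push 19): stack=[19] mem=[0,0,0,0]
After op 2 (STO M0): stack=[empty] mem=[19,0,0,0]
After op 3 (push 9): stack=[9] mem=[19,0,0,0]
After op 4 (STO M3): stack=[empty] mem=[19,0,0,9]
After op 5 (RCL M0): stack=[19] mem=[19,0,0,9]
After op 6 (STO M2): stack=[empty] mem=[19,0,19,9]
After op 7 (push 4): stack=[4] mem=[19,0,19,9]
After op 8 (pop): stack=[empty] mem=[19,0,19,9]
After op 9 (push 6): stack=[6] mem=[19,0,19,9]
After op 10 (push 9): stack=[6,9] mem=[19,0,19,9]
After op 11 (-): stack=[-3] mem=[19,0,19,9]
After op 12 (pop): stack=[empty] mem=[19,0,19,9]
After op 13 (push 4): stack=[4] mem=[19,0,19,9]
After op 14 (STO M0): stack=[empty] mem=[4,0,19,9]
After op 15 (push 2): stack=[2] mem=[4,0,19,9]

Answer: 4 0 19 9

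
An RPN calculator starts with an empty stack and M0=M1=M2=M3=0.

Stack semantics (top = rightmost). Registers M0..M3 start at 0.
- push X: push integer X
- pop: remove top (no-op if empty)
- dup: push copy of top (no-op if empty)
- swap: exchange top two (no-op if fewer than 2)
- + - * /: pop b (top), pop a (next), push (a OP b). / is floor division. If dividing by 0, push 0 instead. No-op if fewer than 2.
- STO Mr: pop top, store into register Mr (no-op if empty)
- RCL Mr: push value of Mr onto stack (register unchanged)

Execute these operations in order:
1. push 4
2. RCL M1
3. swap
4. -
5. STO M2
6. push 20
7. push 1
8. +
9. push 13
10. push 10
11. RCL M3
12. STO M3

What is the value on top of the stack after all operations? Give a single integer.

After op 1 (push 4): stack=[4] mem=[0,0,0,0]
After op 2 (RCL M1): stack=[4,0] mem=[0,0,0,0]
After op 3 (swap): stack=[0,4] mem=[0,0,0,0]
After op 4 (-): stack=[-4] mem=[0,0,0,0]
After op 5 (STO M2): stack=[empty] mem=[0,0,-4,0]
After op 6 (push 20): stack=[20] mem=[0,0,-4,0]
After op 7 (push 1): stack=[20,1] mem=[0,0,-4,0]
After op 8 (+): stack=[21] mem=[0,0,-4,0]
After op 9 (push 13): stack=[21,13] mem=[0,0,-4,0]
After op 10 (push 10): stack=[21,13,10] mem=[0,0,-4,0]
After op 11 (RCL M3): stack=[21,13,10,0] mem=[0,0,-4,0]
After op 12 (STO M3): stack=[21,13,10] mem=[0,0,-4,0]

Answer: 10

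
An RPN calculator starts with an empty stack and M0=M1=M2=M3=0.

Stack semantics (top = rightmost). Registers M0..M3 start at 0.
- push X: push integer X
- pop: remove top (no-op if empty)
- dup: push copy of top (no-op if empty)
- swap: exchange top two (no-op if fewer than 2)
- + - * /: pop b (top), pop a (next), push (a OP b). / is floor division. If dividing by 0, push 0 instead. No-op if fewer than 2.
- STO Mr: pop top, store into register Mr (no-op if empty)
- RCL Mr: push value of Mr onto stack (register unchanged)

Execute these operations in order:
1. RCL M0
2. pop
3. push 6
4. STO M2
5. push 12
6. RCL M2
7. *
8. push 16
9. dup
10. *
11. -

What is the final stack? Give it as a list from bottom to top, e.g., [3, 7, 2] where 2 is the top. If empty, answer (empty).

Answer: [-184]

Derivation:
After op 1 (RCL M0): stack=[0] mem=[0,0,0,0]
After op 2 (pop): stack=[empty] mem=[0,0,0,0]
After op 3 (push 6): stack=[6] mem=[0,0,0,0]
After op 4 (STO M2): stack=[empty] mem=[0,0,6,0]
After op 5 (push 12): stack=[12] mem=[0,0,6,0]
After op 6 (RCL M2): stack=[12,6] mem=[0,0,6,0]
After op 7 (*): stack=[72] mem=[0,0,6,0]
After op 8 (push 16): stack=[72,16] mem=[0,0,6,0]
After op 9 (dup): stack=[72,16,16] mem=[0,0,6,0]
After op 10 (*): stack=[72,256] mem=[0,0,6,0]
After op 11 (-): stack=[-184] mem=[0,0,6,0]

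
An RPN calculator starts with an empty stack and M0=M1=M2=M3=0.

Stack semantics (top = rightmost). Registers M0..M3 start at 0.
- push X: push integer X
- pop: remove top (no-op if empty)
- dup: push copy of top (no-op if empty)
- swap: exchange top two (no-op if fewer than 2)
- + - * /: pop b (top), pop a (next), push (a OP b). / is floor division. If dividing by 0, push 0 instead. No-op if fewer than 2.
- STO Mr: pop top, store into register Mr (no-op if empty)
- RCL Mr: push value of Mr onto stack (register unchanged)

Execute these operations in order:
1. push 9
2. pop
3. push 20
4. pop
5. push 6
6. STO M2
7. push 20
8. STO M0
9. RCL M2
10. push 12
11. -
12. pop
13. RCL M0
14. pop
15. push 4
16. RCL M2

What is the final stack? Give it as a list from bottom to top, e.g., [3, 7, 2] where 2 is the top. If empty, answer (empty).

Answer: [4, 6]

Derivation:
After op 1 (push 9): stack=[9] mem=[0,0,0,0]
After op 2 (pop): stack=[empty] mem=[0,0,0,0]
After op 3 (push 20): stack=[20] mem=[0,0,0,0]
After op 4 (pop): stack=[empty] mem=[0,0,0,0]
After op 5 (push 6): stack=[6] mem=[0,0,0,0]
After op 6 (STO M2): stack=[empty] mem=[0,0,6,0]
After op 7 (push 20): stack=[20] mem=[0,0,6,0]
After op 8 (STO M0): stack=[empty] mem=[20,0,6,0]
After op 9 (RCL M2): stack=[6] mem=[20,0,6,0]
After op 10 (push 12): stack=[6,12] mem=[20,0,6,0]
After op 11 (-): stack=[-6] mem=[20,0,6,0]
After op 12 (pop): stack=[empty] mem=[20,0,6,0]
After op 13 (RCL M0): stack=[20] mem=[20,0,6,0]
After op 14 (pop): stack=[empty] mem=[20,0,6,0]
After op 15 (push 4): stack=[4] mem=[20,0,6,0]
After op 16 (RCL M2): stack=[4,6] mem=[20,0,6,0]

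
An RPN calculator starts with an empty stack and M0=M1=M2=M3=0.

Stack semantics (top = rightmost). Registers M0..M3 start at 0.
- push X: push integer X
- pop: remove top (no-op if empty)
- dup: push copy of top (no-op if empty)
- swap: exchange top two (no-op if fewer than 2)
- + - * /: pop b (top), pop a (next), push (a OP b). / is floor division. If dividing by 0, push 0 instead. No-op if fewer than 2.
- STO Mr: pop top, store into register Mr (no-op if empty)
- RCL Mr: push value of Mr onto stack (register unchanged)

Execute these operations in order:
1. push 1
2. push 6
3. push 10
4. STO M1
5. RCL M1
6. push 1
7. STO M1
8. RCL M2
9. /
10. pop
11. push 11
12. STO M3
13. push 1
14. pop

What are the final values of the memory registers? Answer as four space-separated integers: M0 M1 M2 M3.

After op 1 (push 1): stack=[1] mem=[0,0,0,0]
After op 2 (push 6): stack=[1,6] mem=[0,0,0,0]
After op 3 (push 10): stack=[1,6,10] mem=[0,0,0,0]
After op 4 (STO M1): stack=[1,6] mem=[0,10,0,0]
After op 5 (RCL M1): stack=[1,6,10] mem=[0,10,0,0]
After op 6 (push 1): stack=[1,6,10,1] mem=[0,10,0,0]
After op 7 (STO M1): stack=[1,6,10] mem=[0,1,0,0]
After op 8 (RCL M2): stack=[1,6,10,0] mem=[0,1,0,0]
After op 9 (/): stack=[1,6,0] mem=[0,1,0,0]
After op 10 (pop): stack=[1,6] mem=[0,1,0,0]
After op 11 (push 11): stack=[1,6,11] mem=[0,1,0,0]
After op 12 (STO M3): stack=[1,6] mem=[0,1,0,11]
After op 13 (push 1): stack=[1,6,1] mem=[0,1,0,11]
After op 14 (pop): stack=[1,6] mem=[0,1,0,11]

Answer: 0 1 0 11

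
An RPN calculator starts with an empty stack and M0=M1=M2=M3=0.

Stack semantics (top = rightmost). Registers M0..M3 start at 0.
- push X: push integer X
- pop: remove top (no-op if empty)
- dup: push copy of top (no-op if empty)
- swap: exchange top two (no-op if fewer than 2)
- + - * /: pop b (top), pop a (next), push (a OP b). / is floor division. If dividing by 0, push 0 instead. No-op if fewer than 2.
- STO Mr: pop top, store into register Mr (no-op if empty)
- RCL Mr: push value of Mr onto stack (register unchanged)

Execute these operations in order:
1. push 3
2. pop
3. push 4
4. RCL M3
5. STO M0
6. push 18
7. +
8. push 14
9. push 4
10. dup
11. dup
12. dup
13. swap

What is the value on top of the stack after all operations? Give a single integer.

After op 1 (push 3): stack=[3] mem=[0,0,0,0]
After op 2 (pop): stack=[empty] mem=[0,0,0,0]
After op 3 (push 4): stack=[4] mem=[0,0,0,0]
After op 4 (RCL M3): stack=[4,0] mem=[0,0,0,0]
After op 5 (STO M0): stack=[4] mem=[0,0,0,0]
After op 6 (push 18): stack=[4,18] mem=[0,0,0,0]
After op 7 (+): stack=[22] mem=[0,0,0,0]
After op 8 (push 14): stack=[22,14] mem=[0,0,0,0]
After op 9 (push 4): stack=[22,14,4] mem=[0,0,0,0]
After op 10 (dup): stack=[22,14,4,4] mem=[0,0,0,0]
After op 11 (dup): stack=[22,14,4,4,4] mem=[0,0,0,0]
After op 12 (dup): stack=[22,14,4,4,4,4] mem=[0,0,0,0]
After op 13 (swap): stack=[22,14,4,4,4,4] mem=[0,0,0,0]

Answer: 4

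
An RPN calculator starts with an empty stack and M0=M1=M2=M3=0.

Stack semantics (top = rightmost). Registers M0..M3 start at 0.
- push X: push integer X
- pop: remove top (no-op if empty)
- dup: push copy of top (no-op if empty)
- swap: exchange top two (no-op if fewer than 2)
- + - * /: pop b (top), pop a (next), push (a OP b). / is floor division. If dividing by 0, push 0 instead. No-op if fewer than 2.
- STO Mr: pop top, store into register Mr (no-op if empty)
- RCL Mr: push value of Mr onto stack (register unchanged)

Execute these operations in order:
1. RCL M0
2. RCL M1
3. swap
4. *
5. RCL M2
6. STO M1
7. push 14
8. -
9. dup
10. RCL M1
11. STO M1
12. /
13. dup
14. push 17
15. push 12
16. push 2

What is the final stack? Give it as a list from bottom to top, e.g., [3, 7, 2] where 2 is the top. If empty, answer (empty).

After op 1 (RCL M0): stack=[0] mem=[0,0,0,0]
After op 2 (RCL M1): stack=[0,0] mem=[0,0,0,0]
After op 3 (swap): stack=[0,0] mem=[0,0,0,0]
After op 4 (*): stack=[0] mem=[0,0,0,0]
After op 5 (RCL M2): stack=[0,0] mem=[0,0,0,0]
After op 6 (STO M1): stack=[0] mem=[0,0,0,0]
After op 7 (push 14): stack=[0,14] mem=[0,0,0,0]
After op 8 (-): stack=[-14] mem=[0,0,0,0]
After op 9 (dup): stack=[-14,-14] mem=[0,0,0,0]
After op 10 (RCL M1): stack=[-14,-14,0] mem=[0,0,0,0]
After op 11 (STO M1): stack=[-14,-14] mem=[0,0,0,0]
After op 12 (/): stack=[1] mem=[0,0,0,0]
After op 13 (dup): stack=[1,1] mem=[0,0,0,0]
After op 14 (push 17): stack=[1,1,17] mem=[0,0,0,0]
After op 15 (push 12): stack=[1,1,17,12] mem=[0,0,0,0]
After op 16 (push 2): stack=[1,1,17,12,2] mem=[0,0,0,0]

Answer: [1, 1, 17, 12, 2]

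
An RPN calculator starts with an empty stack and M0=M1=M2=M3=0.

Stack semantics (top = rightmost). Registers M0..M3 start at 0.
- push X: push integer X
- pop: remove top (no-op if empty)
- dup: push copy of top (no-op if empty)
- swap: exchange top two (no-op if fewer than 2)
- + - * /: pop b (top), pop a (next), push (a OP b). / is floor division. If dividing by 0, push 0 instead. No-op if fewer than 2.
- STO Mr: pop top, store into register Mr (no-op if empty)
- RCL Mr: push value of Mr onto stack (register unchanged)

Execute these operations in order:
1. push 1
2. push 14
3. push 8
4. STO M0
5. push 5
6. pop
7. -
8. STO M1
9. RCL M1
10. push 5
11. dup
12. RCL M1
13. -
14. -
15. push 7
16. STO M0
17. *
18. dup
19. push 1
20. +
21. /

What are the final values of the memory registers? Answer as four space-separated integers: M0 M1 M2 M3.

Answer: 7 -13 0 0

Derivation:
After op 1 (push 1): stack=[1] mem=[0,0,0,0]
After op 2 (push 14): stack=[1,14] mem=[0,0,0,0]
After op 3 (push 8): stack=[1,14,8] mem=[0,0,0,0]
After op 4 (STO M0): stack=[1,14] mem=[8,0,0,0]
After op 5 (push 5): stack=[1,14,5] mem=[8,0,0,0]
After op 6 (pop): stack=[1,14] mem=[8,0,0,0]
After op 7 (-): stack=[-13] mem=[8,0,0,0]
After op 8 (STO M1): stack=[empty] mem=[8,-13,0,0]
After op 9 (RCL M1): stack=[-13] mem=[8,-13,0,0]
After op 10 (push 5): stack=[-13,5] mem=[8,-13,0,0]
After op 11 (dup): stack=[-13,5,5] mem=[8,-13,0,0]
After op 12 (RCL M1): stack=[-13,5,5,-13] mem=[8,-13,0,0]
After op 13 (-): stack=[-13,5,18] mem=[8,-13,0,0]
After op 14 (-): stack=[-13,-13] mem=[8,-13,0,0]
After op 15 (push 7): stack=[-13,-13,7] mem=[8,-13,0,0]
After op 16 (STO M0): stack=[-13,-13] mem=[7,-13,0,0]
After op 17 (*): stack=[169] mem=[7,-13,0,0]
After op 18 (dup): stack=[169,169] mem=[7,-13,0,0]
After op 19 (push 1): stack=[169,169,1] mem=[7,-13,0,0]
After op 20 (+): stack=[169,170] mem=[7,-13,0,0]
After op 21 (/): stack=[0] mem=[7,-13,0,0]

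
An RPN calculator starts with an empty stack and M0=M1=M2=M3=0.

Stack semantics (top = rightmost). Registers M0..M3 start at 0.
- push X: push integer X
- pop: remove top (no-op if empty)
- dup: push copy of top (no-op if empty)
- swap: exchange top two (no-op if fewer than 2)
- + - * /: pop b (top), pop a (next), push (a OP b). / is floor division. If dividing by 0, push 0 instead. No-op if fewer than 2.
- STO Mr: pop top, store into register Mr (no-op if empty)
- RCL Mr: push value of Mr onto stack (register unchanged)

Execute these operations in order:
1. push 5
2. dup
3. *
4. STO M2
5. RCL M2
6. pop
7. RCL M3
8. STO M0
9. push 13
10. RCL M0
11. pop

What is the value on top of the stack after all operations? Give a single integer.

Answer: 13

Derivation:
After op 1 (push 5): stack=[5] mem=[0,0,0,0]
After op 2 (dup): stack=[5,5] mem=[0,0,0,0]
After op 3 (*): stack=[25] mem=[0,0,0,0]
After op 4 (STO M2): stack=[empty] mem=[0,0,25,0]
After op 5 (RCL M2): stack=[25] mem=[0,0,25,0]
After op 6 (pop): stack=[empty] mem=[0,0,25,0]
After op 7 (RCL M3): stack=[0] mem=[0,0,25,0]
After op 8 (STO M0): stack=[empty] mem=[0,0,25,0]
After op 9 (push 13): stack=[13] mem=[0,0,25,0]
After op 10 (RCL M0): stack=[13,0] mem=[0,0,25,0]
After op 11 (pop): stack=[13] mem=[0,0,25,0]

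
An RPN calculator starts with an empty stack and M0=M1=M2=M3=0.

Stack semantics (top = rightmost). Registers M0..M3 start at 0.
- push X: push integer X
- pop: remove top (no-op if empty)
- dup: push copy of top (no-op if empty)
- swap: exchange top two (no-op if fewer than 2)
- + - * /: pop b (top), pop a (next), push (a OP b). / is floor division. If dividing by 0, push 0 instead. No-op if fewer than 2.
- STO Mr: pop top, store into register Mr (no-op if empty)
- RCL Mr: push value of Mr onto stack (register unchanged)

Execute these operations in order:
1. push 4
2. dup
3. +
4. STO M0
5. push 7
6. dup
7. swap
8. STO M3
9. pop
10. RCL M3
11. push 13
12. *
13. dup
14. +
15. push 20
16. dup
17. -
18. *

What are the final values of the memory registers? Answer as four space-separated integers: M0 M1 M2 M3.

After op 1 (push 4): stack=[4] mem=[0,0,0,0]
After op 2 (dup): stack=[4,4] mem=[0,0,0,0]
After op 3 (+): stack=[8] mem=[0,0,0,0]
After op 4 (STO M0): stack=[empty] mem=[8,0,0,0]
After op 5 (push 7): stack=[7] mem=[8,0,0,0]
After op 6 (dup): stack=[7,7] mem=[8,0,0,0]
After op 7 (swap): stack=[7,7] mem=[8,0,0,0]
After op 8 (STO M3): stack=[7] mem=[8,0,0,7]
After op 9 (pop): stack=[empty] mem=[8,0,0,7]
After op 10 (RCL M3): stack=[7] mem=[8,0,0,7]
After op 11 (push 13): stack=[7,13] mem=[8,0,0,7]
After op 12 (*): stack=[91] mem=[8,0,0,7]
After op 13 (dup): stack=[91,91] mem=[8,0,0,7]
After op 14 (+): stack=[182] mem=[8,0,0,7]
After op 15 (push 20): stack=[182,20] mem=[8,0,0,7]
After op 16 (dup): stack=[182,20,20] mem=[8,0,0,7]
After op 17 (-): stack=[182,0] mem=[8,0,0,7]
After op 18 (*): stack=[0] mem=[8,0,0,7]

Answer: 8 0 0 7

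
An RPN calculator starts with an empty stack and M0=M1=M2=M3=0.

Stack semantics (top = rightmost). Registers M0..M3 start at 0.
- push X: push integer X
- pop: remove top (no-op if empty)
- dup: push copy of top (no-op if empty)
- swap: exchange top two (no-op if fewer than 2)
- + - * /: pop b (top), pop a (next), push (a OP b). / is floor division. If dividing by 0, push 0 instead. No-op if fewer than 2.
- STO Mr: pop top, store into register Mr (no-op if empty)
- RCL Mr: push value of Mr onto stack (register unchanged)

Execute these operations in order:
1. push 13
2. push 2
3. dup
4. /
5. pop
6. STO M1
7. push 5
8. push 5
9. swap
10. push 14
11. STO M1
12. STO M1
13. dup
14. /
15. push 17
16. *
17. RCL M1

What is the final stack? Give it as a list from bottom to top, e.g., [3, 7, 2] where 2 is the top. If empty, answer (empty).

After op 1 (push 13): stack=[13] mem=[0,0,0,0]
After op 2 (push 2): stack=[13,2] mem=[0,0,0,0]
After op 3 (dup): stack=[13,2,2] mem=[0,0,0,0]
After op 4 (/): stack=[13,1] mem=[0,0,0,0]
After op 5 (pop): stack=[13] mem=[0,0,0,0]
After op 6 (STO M1): stack=[empty] mem=[0,13,0,0]
After op 7 (push 5): stack=[5] mem=[0,13,0,0]
After op 8 (push 5): stack=[5,5] mem=[0,13,0,0]
After op 9 (swap): stack=[5,5] mem=[0,13,0,0]
After op 10 (push 14): stack=[5,5,14] mem=[0,13,0,0]
After op 11 (STO M1): stack=[5,5] mem=[0,14,0,0]
After op 12 (STO M1): stack=[5] mem=[0,5,0,0]
After op 13 (dup): stack=[5,5] mem=[0,5,0,0]
After op 14 (/): stack=[1] mem=[0,5,0,0]
After op 15 (push 17): stack=[1,17] mem=[0,5,0,0]
After op 16 (*): stack=[17] mem=[0,5,0,0]
After op 17 (RCL M1): stack=[17,5] mem=[0,5,0,0]

Answer: [17, 5]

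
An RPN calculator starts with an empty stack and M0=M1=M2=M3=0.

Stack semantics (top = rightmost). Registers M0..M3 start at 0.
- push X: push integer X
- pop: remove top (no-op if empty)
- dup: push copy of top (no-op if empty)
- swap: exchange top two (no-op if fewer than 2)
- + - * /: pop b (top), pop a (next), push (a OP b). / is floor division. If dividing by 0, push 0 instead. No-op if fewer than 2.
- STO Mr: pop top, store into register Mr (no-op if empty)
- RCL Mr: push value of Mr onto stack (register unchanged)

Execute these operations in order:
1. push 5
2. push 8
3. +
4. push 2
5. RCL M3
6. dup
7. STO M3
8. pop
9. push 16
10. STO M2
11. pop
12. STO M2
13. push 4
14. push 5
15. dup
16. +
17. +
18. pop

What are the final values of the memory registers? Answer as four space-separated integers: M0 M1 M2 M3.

Answer: 0 0 13 0

Derivation:
After op 1 (push 5): stack=[5] mem=[0,0,0,0]
After op 2 (push 8): stack=[5,8] mem=[0,0,0,0]
After op 3 (+): stack=[13] mem=[0,0,0,0]
After op 4 (push 2): stack=[13,2] mem=[0,0,0,0]
After op 5 (RCL M3): stack=[13,2,0] mem=[0,0,0,0]
After op 6 (dup): stack=[13,2,0,0] mem=[0,0,0,0]
After op 7 (STO M3): stack=[13,2,0] mem=[0,0,0,0]
After op 8 (pop): stack=[13,2] mem=[0,0,0,0]
After op 9 (push 16): stack=[13,2,16] mem=[0,0,0,0]
After op 10 (STO M2): stack=[13,2] mem=[0,0,16,0]
After op 11 (pop): stack=[13] mem=[0,0,16,0]
After op 12 (STO M2): stack=[empty] mem=[0,0,13,0]
After op 13 (push 4): stack=[4] mem=[0,0,13,0]
After op 14 (push 5): stack=[4,5] mem=[0,0,13,0]
After op 15 (dup): stack=[4,5,5] mem=[0,0,13,0]
After op 16 (+): stack=[4,10] mem=[0,0,13,0]
After op 17 (+): stack=[14] mem=[0,0,13,0]
After op 18 (pop): stack=[empty] mem=[0,0,13,0]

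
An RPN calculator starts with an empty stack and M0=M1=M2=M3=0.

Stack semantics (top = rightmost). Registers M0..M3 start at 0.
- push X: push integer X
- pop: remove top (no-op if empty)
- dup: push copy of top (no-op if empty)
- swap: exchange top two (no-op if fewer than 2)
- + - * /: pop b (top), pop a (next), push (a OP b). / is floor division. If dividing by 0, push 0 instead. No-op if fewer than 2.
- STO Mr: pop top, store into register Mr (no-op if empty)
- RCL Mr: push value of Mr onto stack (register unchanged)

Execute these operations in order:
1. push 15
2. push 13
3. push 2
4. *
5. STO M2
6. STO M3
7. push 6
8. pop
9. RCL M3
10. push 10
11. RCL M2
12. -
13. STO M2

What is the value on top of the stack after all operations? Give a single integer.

After op 1 (push 15): stack=[15] mem=[0,0,0,0]
After op 2 (push 13): stack=[15,13] mem=[0,0,0,0]
After op 3 (push 2): stack=[15,13,2] mem=[0,0,0,0]
After op 4 (*): stack=[15,26] mem=[0,0,0,0]
After op 5 (STO M2): stack=[15] mem=[0,0,26,0]
After op 6 (STO M3): stack=[empty] mem=[0,0,26,15]
After op 7 (push 6): stack=[6] mem=[0,0,26,15]
After op 8 (pop): stack=[empty] mem=[0,0,26,15]
After op 9 (RCL M3): stack=[15] mem=[0,0,26,15]
After op 10 (push 10): stack=[15,10] mem=[0,0,26,15]
After op 11 (RCL M2): stack=[15,10,26] mem=[0,0,26,15]
After op 12 (-): stack=[15,-16] mem=[0,0,26,15]
After op 13 (STO M2): stack=[15] mem=[0,0,-16,15]

Answer: 15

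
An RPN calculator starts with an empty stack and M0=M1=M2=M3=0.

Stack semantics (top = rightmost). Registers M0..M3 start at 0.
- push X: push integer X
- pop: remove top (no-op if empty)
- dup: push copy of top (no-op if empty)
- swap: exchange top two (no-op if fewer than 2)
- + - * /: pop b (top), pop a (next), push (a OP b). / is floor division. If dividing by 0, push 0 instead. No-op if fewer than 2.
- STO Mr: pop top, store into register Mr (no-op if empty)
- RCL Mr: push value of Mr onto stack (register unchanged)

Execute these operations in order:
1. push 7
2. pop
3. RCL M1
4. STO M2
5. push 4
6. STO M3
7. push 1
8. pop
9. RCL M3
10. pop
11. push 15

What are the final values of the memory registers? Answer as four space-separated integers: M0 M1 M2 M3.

Answer: 0 0 0 4

Derivation:
After op 1 (push 7): stack=[7] mem=[0,0,0,0]
After op 2 (pop): stack=[empty] mem=[0,0,0,0]
After op 3 (RCL M1): stack=[0] mem=[0,0,0,0]
After op 4 (STO M2): stack=[empty] mem=[0,0,0,0]
After op 5 (push 4): stack=[4] mem=[0,0,0,0]
After op 6 (STO M3): stack=[empty] mem=[0,0,0,4]
After op 7 (push 1): stack=[1] mem=[0,0,0,4]
After op 8 (pop): stack=[empty] mem=[0,0,0,4]
After op 9 (RCL M3): stack=[4] mem=[0,0,0,4]
After op 10 (pop): stack=[empty] mem=[0,0,0,4]
After op 11 (push 15): stack=[15] mem=[0,0,0,4]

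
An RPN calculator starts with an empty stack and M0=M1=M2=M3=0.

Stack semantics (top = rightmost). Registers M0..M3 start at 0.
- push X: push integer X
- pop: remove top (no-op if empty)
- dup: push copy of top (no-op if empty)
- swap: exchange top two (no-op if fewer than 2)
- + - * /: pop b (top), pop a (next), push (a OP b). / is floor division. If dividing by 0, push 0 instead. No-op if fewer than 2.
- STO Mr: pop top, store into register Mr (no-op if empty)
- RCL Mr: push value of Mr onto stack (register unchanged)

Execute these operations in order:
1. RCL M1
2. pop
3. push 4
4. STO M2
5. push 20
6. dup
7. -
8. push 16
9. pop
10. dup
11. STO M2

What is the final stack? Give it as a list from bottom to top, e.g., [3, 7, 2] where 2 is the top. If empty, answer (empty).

After op 1 (RCL M1): stack=[0] mem=[0,0,0,0]
After op 2 (pop): stack=[empty] mem=[0,0,0,0]
After op 3 (push 4): stack=[4] mem=[0,0,0,0]
After op 4 (STO M2): stack=[empty] mem=[0,0,4,0]
After op 5 (push 20): stack=[20] mem=[0,0,4,0]
After op 6 (dup): stack=[20,20] mem=[0,0,4,0]
After op 7 (-): stack=[0] mem=[0,0,4,0]
After op 8 (push 16): stack=[0,16] mem=[0,0,4,0]
After op 9 (pop): stack=[0] mem=[0,0,4,0]
After op 10 (dup): stack=[0,0] mem=[0,0,4,0]
After op 11 (STO M2): stack=[0] mem=[0,0,0,0]

Answer: [0]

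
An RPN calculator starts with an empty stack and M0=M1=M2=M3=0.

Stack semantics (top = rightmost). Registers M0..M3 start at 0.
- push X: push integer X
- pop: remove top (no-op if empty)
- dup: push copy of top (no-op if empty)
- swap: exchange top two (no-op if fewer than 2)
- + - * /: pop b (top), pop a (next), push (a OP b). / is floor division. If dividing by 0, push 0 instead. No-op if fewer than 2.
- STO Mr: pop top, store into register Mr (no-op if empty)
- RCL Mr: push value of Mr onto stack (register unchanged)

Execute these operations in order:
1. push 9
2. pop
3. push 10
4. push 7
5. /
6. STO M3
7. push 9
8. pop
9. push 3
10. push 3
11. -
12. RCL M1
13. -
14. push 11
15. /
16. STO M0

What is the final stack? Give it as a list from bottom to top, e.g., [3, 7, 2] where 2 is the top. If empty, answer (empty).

Answer: (empty)

Derivation:
After op 1 (push 9): stack=[9] mem=[0,0,0,0]
After op 2 (pop): stack=[empty] mem=[0,0,0,0]
After op 3 (push 10): stack=[10] mem=[0,0,0,0]
After op 4 (push 7): stack=[10,7] mem=[0,0,0,0]
After op 5 (/): stack=[1] mem=[0,0,0,0]
After op 6 (STO M3): stack=[empty] mem=[0,0,0,1]
After op 7 (push 9): stack=[9] mem=[0,0,0,1]
After op 8 (pop): stack=[empty] mem=[0,0,0,1]
After op 9 (push 3): stack=[3] mem=[0,0,0,1]
After op 10 (push 3): stack=[3,3] mem=[0,0,0,1]
After op 11 (-): stack=[0] mem=[0,0,0,1]
After op 12 (RCL M1): stack=[0,0] mem=[0,0,0,1]
After op 13 (-): stack=[0] mem=[0,0,0,1]
After op 14 (push 11): stack=[0,11] mem=[0,0,0,1]
After op 15 (/): stack=[0] mem=[0,0,0,1]
After op 16 (STO M0): stack=[empty] mem=[0,0,0,1]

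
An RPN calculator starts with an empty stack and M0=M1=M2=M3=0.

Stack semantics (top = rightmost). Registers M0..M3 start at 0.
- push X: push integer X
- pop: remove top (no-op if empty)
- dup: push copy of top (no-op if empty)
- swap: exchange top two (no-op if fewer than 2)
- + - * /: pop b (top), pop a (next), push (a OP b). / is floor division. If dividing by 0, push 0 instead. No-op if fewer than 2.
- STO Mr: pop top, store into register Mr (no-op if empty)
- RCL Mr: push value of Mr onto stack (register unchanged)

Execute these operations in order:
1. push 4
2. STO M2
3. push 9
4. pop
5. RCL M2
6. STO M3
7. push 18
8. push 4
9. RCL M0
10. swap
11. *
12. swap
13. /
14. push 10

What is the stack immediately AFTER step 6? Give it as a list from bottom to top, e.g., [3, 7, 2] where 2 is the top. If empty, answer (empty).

After op 1 (push 4): stack=[4] mem=[0,0,0,0]
After op 2 (STO M2): stack=[empty] mem=[0,0,4,0]
After op 3 (push 9): stack=[9] mem=[0,0,4,0]
After op 4 (pop): stack=[empty] mem=[0,0,4,0]
After op 5 (RCL M2): stack=[4] mem=[0,0,4,0]
After op 6 (STO M3): stack=[empty] mem=[0,0,4,4]

(empty)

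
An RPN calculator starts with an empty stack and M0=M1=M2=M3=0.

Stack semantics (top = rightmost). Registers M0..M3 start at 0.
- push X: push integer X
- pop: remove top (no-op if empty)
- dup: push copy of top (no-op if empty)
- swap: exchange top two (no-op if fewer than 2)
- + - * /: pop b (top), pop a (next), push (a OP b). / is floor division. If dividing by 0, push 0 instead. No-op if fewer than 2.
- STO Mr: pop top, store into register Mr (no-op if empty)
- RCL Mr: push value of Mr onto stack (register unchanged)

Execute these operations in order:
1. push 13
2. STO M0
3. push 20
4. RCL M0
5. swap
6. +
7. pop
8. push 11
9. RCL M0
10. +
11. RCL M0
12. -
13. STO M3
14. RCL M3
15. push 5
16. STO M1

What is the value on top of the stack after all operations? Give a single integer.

After op 1 (push 13): stack=[13] mem=[0,0,0,0]
After op 2 (STO M0): stack=[empty] mem=[13,0,0,0]
After op 3 (push 20): stack=[20] mem=[13,0,0,0]
After op 4 (RCL M0): stack=[20,13] mem=[13,0,0,0]
After op 5 (swap): stack=[13,20] mem=[13,0,0,0]
After op 6 (+): stack=[33] mem=[13,0,0,0]
After op 7 (pop): stack=[empty] mem=[13,0,0,0]
After op 8 (push 11): stack=[11] mem=[13,0,0,0]
After op 9 (RCL M0): stack=[11,13] mem=[13,0,0,0]
After op 10 (+): stack=[24] mem=[13,0,0,0]
After op 11 (RCL M0): stack=[24,13] mem=[13,0,0,0]
After op 12 (-): stack=[11] mem=[13,0,0,0]
After op 13 (STO M3): stack=[empty] mem=[13,0,0,11]
After op 14 (RCL M3): stack=[11] mem=[13,0,0,11]
After op 15 (push 5): stack=[11,5] mem=[13,0,0,11]
After op 16 (STO M1): stack=[11] mem=[13,5,0,11]

Answer: 11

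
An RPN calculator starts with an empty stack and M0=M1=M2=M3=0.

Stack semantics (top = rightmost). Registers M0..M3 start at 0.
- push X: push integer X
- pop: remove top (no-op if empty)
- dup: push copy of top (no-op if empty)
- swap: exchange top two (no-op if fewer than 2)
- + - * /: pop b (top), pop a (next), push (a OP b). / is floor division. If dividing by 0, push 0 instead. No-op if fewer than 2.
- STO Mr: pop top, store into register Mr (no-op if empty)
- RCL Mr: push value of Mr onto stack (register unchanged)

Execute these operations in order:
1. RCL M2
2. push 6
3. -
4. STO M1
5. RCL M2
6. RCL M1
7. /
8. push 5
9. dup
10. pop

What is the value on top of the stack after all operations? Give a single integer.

Answer: 5

Derivation:
After op 1 (RCL M2): stack=[0] mem=[0,0,0,0]
After op 2 (push 6): stack=[0,6] mem=[0,0,0,0]
After op 3 (-): stack=[-6] mem=[0,0,0,0]
After op 4 (STO M1): stack=[empty] mem=[0,-6,0,0]
After op 5 (RCL M2): stack=[0] mem=[0,-6,0,0]
After op 6 (RCL M1): stack=[0,-6] mem=[0,-6,0,0]
After op 7 (/): stack=[0] mem=[0,-6,0,0]
After op 8 (push 5): stack=[0,5] mem=[0,-6,0,0]
After op 9 (dup): stack=[0,5,5] mem=[0,-6,0,0]
After op 10 (pop): stack=[0,5] mem=[0,-6,0,0]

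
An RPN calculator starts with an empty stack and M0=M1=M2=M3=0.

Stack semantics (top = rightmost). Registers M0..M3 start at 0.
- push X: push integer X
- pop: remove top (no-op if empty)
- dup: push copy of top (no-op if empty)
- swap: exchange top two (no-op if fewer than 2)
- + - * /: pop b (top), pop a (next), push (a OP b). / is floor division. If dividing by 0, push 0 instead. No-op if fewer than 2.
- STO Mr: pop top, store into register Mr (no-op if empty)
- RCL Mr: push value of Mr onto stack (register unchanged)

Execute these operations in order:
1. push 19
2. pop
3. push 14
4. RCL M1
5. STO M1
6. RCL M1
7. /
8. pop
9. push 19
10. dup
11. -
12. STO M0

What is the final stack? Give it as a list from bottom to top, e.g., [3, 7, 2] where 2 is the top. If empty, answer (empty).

After op 1 (push 19): stack=[19] mem=[0,0,0,0]
After op 2 (pop): stack=[empty] mem=[0,0,0,0]
After op 3 (push 14): stack=[14] mem=[0,0,0,0]
After op 4 (RCL M1): stack=[14,0] mem=[0,0,0,0]
After op 5 (STO M1): stack=[14] mem=[0,0,0,0]
After op 6 (RCL M1): stack=[14,0] mem=[0,0,0,0]
After op 7 (/): stack=[0] mem=[0,0,0,0]
After op 8 (pop): stack=[empty] mem=[0,0,0,0]
After op 9 (push 19): stack=[19] mem=[0,0,0,0]
After op 10 (dup): stack=[19,19] mem=[0,0,0,0]
After op 11 (-): stack=[0] mem=[0,0,0,0]
After op 12 (STO M0): stack=[empty] mem=[0,0,0,0]

Answer: (empty)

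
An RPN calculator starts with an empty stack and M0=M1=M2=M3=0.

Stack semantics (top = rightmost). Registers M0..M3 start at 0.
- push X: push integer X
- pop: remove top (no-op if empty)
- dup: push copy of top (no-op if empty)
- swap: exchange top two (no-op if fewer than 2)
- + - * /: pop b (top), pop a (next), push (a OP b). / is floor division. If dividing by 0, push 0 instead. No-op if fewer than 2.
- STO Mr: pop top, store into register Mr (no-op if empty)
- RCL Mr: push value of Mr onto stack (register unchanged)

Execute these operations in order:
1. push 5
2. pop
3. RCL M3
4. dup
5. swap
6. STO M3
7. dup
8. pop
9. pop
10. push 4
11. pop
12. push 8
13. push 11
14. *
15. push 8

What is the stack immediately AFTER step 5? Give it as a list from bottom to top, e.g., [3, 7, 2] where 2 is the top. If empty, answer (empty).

After op 1 (push 5): stack=[5] mem=[0,0,0,0]
After op 2 (pop): stack=[empty] mem=[0,0,0,0]
After op 3 (RCL M3): stack=[0] mem=[0,0,0,0]
After op 4 (dup): stack=[0,0] mem=[0,0,0,0]
After op 5 (swap): stack=[0,0] mem=[0,0,0,0]

[0, 0]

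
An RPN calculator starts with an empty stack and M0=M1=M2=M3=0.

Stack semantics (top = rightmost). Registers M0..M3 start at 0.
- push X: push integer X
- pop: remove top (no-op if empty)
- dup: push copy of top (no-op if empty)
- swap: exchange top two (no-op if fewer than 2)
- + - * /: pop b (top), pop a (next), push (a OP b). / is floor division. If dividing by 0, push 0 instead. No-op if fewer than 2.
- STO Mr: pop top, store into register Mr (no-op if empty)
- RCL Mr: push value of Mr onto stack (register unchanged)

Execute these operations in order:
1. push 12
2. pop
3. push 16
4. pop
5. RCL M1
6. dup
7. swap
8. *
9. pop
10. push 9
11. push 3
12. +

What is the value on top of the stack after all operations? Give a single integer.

After op 1 (push 12): stack=[12] mem=[0,0,0,0]
After op 2 (pop): stack=[empty] mem=[0,0,0,0]
After op 3 (push 16): stack=[16] mem=[0,0,0,0]
After op 4 (pop): stack=[empty] mem=[0,0,0,0]
After op 5 (RCL M1): stack=[0] mem=[0,0,0,0]
After op 6 (dup): stack=[0,0] mem=[0,0,0,0]
After op 7 (swap): stack=[0,0] mem=[0,0,0,0]
After op 8 (*): stack=[0] mem=[0,0,0,0]
After op 9 (pop): stack=[empty] mem=[0,0,0,0]
After op 10 (push 9): stack=[9] mem=[0,0,0,0]
After op 11 (push 3): stack=[9,3] mem=[0,0,0,0]
After op 12 (+): stack=[12] mem=[0,0,0,0]

Answer: 12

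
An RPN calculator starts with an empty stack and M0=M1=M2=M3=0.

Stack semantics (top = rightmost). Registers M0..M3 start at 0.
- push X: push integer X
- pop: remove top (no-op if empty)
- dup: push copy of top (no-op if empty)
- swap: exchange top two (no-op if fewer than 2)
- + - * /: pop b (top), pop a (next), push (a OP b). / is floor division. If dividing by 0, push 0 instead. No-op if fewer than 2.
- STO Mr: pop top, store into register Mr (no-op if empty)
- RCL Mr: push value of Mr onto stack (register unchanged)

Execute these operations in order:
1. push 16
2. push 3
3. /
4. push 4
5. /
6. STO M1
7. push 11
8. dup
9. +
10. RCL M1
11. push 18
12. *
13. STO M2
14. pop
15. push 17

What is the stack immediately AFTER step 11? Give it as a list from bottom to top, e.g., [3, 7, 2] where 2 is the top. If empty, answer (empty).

After op 1 (push 16): stack=[16] mem=[0,0,0,0]
After op 2 (push 3): stack=[16,3] mem=[0,0,0,0]
After op 3 (/): stack=[5] mem=[0,0,0,0]
After op 4 (push 4): stack=[5,4] mem=[0,0,0,0]
After op 5 (/): stack=[1] mem=[0,0,0,0]
After op 6 (STO M1): stack=[empty] mem=[0,1,0,0]
After op 7 (push 11): stack=[11] mem=[0,1,0,0]
After op 8 (dup): stack=[11,11] mem=[0,1,0,0]
After op 9 (+): stack=[22] mem=[0,1,0,0]
After op 10 (RCL M1): stack=[22,1] mem=[0,1,0,0]
After op 11 (push 18): stack=[22,1,18] mem=[0,1,0,0]

[22, 1, 18]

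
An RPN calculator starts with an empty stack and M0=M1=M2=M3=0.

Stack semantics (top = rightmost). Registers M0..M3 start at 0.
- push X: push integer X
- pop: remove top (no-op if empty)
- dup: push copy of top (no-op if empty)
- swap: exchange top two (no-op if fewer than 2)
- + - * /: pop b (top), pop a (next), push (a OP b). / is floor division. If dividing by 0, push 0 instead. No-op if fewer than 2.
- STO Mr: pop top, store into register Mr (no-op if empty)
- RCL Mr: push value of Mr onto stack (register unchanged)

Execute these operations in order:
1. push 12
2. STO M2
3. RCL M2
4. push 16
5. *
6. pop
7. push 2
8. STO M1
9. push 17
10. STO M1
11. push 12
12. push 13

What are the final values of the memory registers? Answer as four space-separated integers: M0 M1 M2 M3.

After op 1 (push 12): stack=[12] mem=[0,0,0,0]
After op 2 (STO M2): stack=[empty] mem=[0,0,12,0]
After op 3 (RCL M2): stack=[12] mem=[0,0,12,0]
After op 4 (push 16): stack=[12,16] mem=[0,0,12,0]
After op 5 (*): stack=[192] mem=[0,0,12,0]
After op 6 (pop): stack=[empty] mem=[0,0,12,0]
After op 7 (push 2): stack=[2] mem=[0,0,12,0]
After op 8 (STO M1): stack=[empty] mem=[0,2,12,0]
After op 9 (push 17): stack=[17] mem=[0,2,12,0]
After op 10 (STO M1): stack=[empty] mem=[0,17,12,0]
After op 11 (push 12): stack=[12] mem=[0,17,12,0]
After op 12 (push 13): stack=[12,13] mem=[0,17,12,0]

Answer: 0 17 12 0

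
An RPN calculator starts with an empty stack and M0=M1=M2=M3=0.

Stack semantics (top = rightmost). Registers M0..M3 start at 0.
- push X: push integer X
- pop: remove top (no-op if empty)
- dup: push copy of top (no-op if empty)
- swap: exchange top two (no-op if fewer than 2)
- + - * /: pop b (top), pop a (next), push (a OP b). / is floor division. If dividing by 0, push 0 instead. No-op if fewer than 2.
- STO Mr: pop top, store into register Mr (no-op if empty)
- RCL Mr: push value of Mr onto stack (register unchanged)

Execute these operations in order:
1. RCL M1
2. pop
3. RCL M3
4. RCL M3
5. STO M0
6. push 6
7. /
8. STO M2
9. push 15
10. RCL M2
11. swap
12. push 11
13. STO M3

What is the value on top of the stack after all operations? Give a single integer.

Answer: 15

Derivation:
After op 1 (RCL M1): stack=[0] mem=[0,0,0,0]
After op 2 (pop): stack=[empty] mem=[0,0,0,0]
After op 3 (RCL M3): stack=[0] mem=[0,0,0,0]
After op 4 (RCL M3): stack=[0,0] mem=[0,0,0,0]
After op 5 (STO M0): stack=[0] mem=[0,0,0,0]
After op 6 (push 6): stack=[0,6] mem=[0,0,0,0]
After op 7 (/): stack=[0] mem=[0,0,0,0]
After op 8 (STO M2): stack=[empty] mem=[0,0,0,0]
After op 9 (push 15): stack=[15] mem=[0,0,0,0]
After op 10 (RCL M2): stack=[15,0] mem=[0,0,0,0]
After op 11 (swap): stack=[0,15] mem=[0,0,0,0]
After op 12 (push 11): stack=[0,15,11] mem=[0,0,0,0]
After op 13 (STO M3): stack=[0,15] mem=[0,0,0,11]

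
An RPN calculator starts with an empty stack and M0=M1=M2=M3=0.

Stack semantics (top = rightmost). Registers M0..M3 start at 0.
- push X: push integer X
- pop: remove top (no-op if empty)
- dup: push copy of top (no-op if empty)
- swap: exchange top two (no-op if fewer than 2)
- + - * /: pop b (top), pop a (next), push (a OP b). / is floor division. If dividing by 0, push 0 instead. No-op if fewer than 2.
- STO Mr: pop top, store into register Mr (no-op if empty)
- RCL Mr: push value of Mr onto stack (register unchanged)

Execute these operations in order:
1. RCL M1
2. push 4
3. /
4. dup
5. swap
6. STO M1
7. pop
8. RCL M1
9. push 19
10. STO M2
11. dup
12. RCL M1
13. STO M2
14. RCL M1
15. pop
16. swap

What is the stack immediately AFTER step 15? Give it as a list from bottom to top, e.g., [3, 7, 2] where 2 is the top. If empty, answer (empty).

After op 1 (RCL M1): stack=[0] mem=[0,0,0,0]
After op 2 (push 4): stack=[0,4] mem=[0,0,0,0]
After op 3 (/): stack=[0] mem=[0,0,0,0]
After op 4 (dup): stack=[0,0] mem=[0,0,0,0]
After op 5 (swap): stack=[0,0] mem=[0,0,0,0]
After op 6 (STO M1): stack=[0] mem=[0,0,0,0]
After op 7 (pop): stack=[empty] mem=[0,0,0,0]
After op 8 (RCL M1): stack=[0] mem=[0,0,0,0]
After op 9 (push 19): stack=[0,19] mem=[0,0,0,0]
After op 10 (STO M2): stack=[0] mem=[0,0,19,0]
After op 11 (dup): stack=[0,0] mem=[0,0,19,0]
After op 12 (RCL M1): stack=[0,0,0] mem=[0,0,19,0]
After op 13 (STO M2): stack=[0,0] mem=[0,0,0,0]
After op 14 (RCL M1): stack=[0,0,0] mem=[0,0,0,0]
After op 15 (pop): stack=[0,0] mem=[0,0,0,0]

[0, 0]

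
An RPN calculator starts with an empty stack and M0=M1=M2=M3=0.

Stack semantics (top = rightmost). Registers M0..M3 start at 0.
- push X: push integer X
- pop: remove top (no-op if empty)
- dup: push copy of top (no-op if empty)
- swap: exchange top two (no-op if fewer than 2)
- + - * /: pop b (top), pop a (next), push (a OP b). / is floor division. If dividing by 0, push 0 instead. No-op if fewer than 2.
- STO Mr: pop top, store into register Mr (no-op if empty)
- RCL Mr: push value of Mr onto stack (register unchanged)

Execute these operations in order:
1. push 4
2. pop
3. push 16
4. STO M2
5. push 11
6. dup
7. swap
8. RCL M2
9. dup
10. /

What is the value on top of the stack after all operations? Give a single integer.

Answer: 1

Derivation:
After op 1 (push 4): stack=[4] mem=[0,0,0,0]
After op 2 (pop): stack=[empty] mem=[0,0,0,0]
After op 3 (push 16): stack=[16] mem=[0,0,0,0]
After op 4 (STO M2): stack=[empty] mem=[0,0,16,0]
After op 5 (push 11): stack=[11] mem=[0,0,16,0]
After op 6 (dup): stack=[11,11] mem=[0,0,16,0]
After op 7 (swap): stack=[11,11] mem=[0,0,16,0]
After op 8 (RCL M2): stack=[11,11,16] mem=[0,0,16,0]
After op 9 (dup): stack=[11,11,16,16] mem=[0,0,16,0]
After op 10 (/): stack=[11,11,1] mem=[0,0,16,0]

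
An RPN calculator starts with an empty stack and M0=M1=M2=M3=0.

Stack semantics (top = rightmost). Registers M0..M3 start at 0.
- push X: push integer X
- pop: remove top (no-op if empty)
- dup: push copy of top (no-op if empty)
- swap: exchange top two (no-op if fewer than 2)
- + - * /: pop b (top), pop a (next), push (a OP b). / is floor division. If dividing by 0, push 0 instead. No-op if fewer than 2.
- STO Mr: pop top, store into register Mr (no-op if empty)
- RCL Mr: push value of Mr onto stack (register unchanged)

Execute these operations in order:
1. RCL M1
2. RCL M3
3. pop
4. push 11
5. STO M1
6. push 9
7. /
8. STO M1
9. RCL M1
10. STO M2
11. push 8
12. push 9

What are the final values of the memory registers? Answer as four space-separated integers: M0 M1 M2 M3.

Answer: 0 0 0 0

Derivation:
After op 1 (RCL M1): stack=[0] mem=[0,0,0,0]
After op 2 (RCL M3): stack=[0,0] mem=[0,0,0,0]
After op 3 (pop): stack=[0] mem=[0,0,0,0]
After op 4 (push 11): stack=[0,11] mem=[0,0,0,0]
After op 5 (STO M1): stack=[0] mem=[0,11,0,0]
After op 6 (push 9): stack=[0,9] mem=[0,11,0,0]
After op 7 (/): stack=[0] mem=[0,11,0,0]
After op 8 (STO M1): stack=[empty] mem=[0,0,0,0]
After op 9 (RCL M1): stack=[0] mem=[0,0,0,0]
After op 10 (STO M2): stack=[empty] mem=[0,0,0,0]
After op 11 (push 8): stack=[8] mem=[0,0,0,0]
After op 12 (push 9): stack=[8,9] mem=[0,0,0,0]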